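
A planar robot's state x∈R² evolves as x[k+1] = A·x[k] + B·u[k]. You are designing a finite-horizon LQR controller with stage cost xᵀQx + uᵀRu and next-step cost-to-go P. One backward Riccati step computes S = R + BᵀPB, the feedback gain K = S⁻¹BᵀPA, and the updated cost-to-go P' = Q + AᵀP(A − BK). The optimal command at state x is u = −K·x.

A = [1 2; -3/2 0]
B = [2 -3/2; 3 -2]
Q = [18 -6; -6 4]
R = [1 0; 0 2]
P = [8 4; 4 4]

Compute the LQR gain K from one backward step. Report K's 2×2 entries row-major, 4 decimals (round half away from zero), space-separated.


BᵀP = [28.0000 20.0000; -20.0000 -14.0000]
S = R + BᵀPB = [1 0; 0 2] + [116.0000 -82.0000; -82.0000 58.0000] = [117.0000 -82.0000; -82.0000 60.0000]
BᵀPA = [-2.0000 56.0000; 1.0000 -40.0000]
K = S⁻¹·BᵀPA = [-0.1284 0.2703; -0.1588 -0.2973]
A−BK = [1.0186 1.0135; -1.4324 -1.4054]
AᵀP(A−BK) = [4.9020 4.8378; 4.8378 4.9730]
P' = Q + AᵀP(A−BK) = [22.9020 -1.1622; -1.1622 8.9730]
tr(P') = 31.8750

-0.1284 0.2703 -0.1588 -0.2973


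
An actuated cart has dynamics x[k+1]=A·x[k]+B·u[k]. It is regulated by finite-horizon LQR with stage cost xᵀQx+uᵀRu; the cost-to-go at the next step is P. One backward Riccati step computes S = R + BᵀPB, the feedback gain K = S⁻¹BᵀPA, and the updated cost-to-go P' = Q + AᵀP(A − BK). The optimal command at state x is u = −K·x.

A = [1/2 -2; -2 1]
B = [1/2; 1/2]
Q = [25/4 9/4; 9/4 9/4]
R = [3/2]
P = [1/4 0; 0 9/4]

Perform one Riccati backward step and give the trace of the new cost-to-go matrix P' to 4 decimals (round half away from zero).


18.2004

BᵀP = [0.1250 1.1250]
S = R + BᵀPB = [3/2] + [0.6250] = [2.1250]
BᵀPA = [-2.1875 0.8750]
K = S⁻¹·BᵀPA = [-1.0294 0.4118]
A−BK = [1.0147 -2.2059; -1.4853 0.7941]
AᵀP(A−BK) = [6.8107 -3.8493; -3.8493 2.8897]
P' = Q + AᵀP(A−BK) = [13.0607 -1.5993; -1.5993 5.1397]
tr(P') = 18.2004


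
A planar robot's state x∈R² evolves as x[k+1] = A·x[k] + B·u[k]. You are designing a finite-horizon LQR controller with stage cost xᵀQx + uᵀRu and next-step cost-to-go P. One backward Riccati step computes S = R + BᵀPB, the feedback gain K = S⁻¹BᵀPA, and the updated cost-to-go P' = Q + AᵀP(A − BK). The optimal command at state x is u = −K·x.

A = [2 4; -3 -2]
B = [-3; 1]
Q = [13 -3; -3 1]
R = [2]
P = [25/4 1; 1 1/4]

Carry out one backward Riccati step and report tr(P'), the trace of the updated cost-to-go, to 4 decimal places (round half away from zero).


18.3869

BᵀP = [-17.7500 -2.7500]
S = R + BᵀPB = [2] + [50.5000] = [52.5000]
BᵀPA = [-27.2500 -65.5000]
K = S⁻¹·BᵀPA = [-0.5190 -1.2476]
A−BK = [0.4429 0.2571; -2.4810 -0.7524]
AᵀP(A−BK) = [1.1060 1.5024; 1.5024 3.2810]
P' = Q + AᵀP(A−BK) = [14.1060 -1.4976; -1.4976 4.2810]
tr(P') = 18.3869


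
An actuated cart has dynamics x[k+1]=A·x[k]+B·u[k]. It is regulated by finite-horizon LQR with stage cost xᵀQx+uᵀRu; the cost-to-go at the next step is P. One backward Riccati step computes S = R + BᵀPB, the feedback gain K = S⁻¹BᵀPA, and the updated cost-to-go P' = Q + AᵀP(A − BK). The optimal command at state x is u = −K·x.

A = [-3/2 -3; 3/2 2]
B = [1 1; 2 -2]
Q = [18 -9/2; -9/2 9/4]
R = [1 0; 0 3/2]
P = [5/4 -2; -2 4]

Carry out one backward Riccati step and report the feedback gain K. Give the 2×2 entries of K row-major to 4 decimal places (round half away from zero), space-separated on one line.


0.2417 0.2539 -0.7219 -1.1965

BᵀP = [-2.7500 6.0000; 5.2500 -10.0000]
S = R + BᵀPB = [1 0; 0 3/2] + [9.2500 -14.7500; -14.7500 25.2500] = [10.2500 -14.7500; -14.7500 26.7500]
BᵀPA = [13.1250 20.2500; -22.8750 -35.7500]
K = S⁻¹·BᵀPA = [0.2417 0.2539; -0.7219 -1.1965]
A−BK = [-1.0199 -2.0574; -0.4272 -0.9007]
AᵀP(A−BK) = [1.1275 1.9238; 1.9238 3.3355]
P' = Q + AᵀP(A−BK) = [19.1275 -2.5762; -2.5762 5.5855]
tr(P') = 24.7130


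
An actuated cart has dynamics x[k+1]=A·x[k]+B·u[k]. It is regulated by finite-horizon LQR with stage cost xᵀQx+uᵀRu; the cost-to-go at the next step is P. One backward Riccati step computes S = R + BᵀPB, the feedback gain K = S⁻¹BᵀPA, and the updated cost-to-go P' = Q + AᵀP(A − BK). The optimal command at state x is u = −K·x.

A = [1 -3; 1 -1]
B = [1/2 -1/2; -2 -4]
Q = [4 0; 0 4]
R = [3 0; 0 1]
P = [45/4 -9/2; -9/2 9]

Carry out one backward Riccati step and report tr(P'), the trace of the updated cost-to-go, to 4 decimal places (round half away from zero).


BᵀP = [14.6250 -20.2500; 12.3750 -33.7500]
S = R + BᵀPB = [3 0; 0 1] + [47.8125 73.6875; 73.6875 128.8125] = [50.8125 73.6875; 73.6875 129.8125]
BᵀPA = [-5.6250 -23.6250; -21.3750 -3.3750]
K = S⁻¹·BᵀPA = [0.7244 -2.4164; -0.5759 1.3457]
A−BK = [0.3498 -1.1190; 0.1453 -0.4502]
AᵀP(A−BK) = [3.0154 -9.5788; -9.5788 30.7042]
P' = Q + AᵀP(A−BK) = [7.0154 -9.5788; -9.5788 34.7042]
tr(P') = 41.7196

41.7196


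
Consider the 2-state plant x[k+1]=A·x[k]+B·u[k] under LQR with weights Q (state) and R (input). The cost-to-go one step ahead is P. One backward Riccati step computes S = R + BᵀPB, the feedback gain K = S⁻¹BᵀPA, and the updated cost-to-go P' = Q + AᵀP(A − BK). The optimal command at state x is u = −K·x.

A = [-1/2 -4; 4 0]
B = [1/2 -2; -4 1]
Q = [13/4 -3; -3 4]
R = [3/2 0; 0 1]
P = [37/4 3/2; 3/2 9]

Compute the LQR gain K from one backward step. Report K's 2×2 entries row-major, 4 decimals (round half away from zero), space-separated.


BᵀP = [-1.3750 -35.2500; -17.0000 6.0000]
S = R + BᵀPB = [3/2 0; 0 1] + [140.3125 -32.5000; -32.5000 40.0000] = [141.8125 -32.5000; -32.5000 41.0000]
BᵀPA = [-140.3125 5.5000; 32.5000 68.0000]
K = S⁻¹·BᵀPA = [-0.9871 0.5119; 0.0102 2.0643]
A−BK = [0.0140 -0.1274; 0.0415 -0.0168]
AᵀP(A−BK) = [1.4806 -0.7678; -0.7678 4.8133]
P' = Q + AᵀP(A−BK) = [4.7306 -3.7678; -3.7678 8.8133]
tr(P') = 13.5439

-0.9871 0.5119 0.0102 2.0643


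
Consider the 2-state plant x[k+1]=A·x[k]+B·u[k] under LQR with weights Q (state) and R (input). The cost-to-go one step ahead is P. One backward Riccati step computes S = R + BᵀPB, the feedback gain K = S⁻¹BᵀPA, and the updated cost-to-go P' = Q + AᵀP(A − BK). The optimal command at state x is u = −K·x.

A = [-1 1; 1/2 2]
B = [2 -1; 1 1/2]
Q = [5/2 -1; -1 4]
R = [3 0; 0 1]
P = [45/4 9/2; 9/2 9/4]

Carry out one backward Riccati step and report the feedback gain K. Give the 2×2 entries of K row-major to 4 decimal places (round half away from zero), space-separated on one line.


-0.1935 0.6774 0.3820 -0.1528

BᵀP = [27.0000 11.2500; -9.0000 -3.3750]
S = R + BᵀPB = [3 0; 0 1] + [65.2500 -21.3750; -21.3750 7.3125] = [68.2500 -21.3750; -21.3750 8.3125]
BᵀPA = [-21.3750 49.5000; 7.3125 -15.7500]
K = S⁻¹·BᵀPA = [-0.1935 0.6774; 0.3820 -0.1528]
A−BK = [-0.2309 -0.5076; 0.5025 1.3990]
AᵀP(A−BK) = [0.3820 -0.1528; -0.1528 2.3111]
P' = Q + AᵀP(A−BK) = [2.8820 -1.1528; -1.1528 6.3111]
tr(P') = 9.1931


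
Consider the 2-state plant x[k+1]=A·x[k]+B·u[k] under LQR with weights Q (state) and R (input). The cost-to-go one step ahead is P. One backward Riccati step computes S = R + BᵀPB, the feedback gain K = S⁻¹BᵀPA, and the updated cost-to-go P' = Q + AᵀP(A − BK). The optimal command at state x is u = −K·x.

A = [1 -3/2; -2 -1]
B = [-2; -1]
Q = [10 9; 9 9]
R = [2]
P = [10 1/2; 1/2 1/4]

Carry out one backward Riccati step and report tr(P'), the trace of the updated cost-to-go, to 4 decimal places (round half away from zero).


BᵀP = [-20.5000 -1.2500]
S = R + BᵀPB = [2] + [42.2500] = [44.2500]
BᵀPA = [-18.0000 32.0000]
K = S⁻¹·BᵀPA = [-0.4068 0.7232]
A−BK = [0.1864 -0.0537; -2.4068 -0.2768]
AᵀP(A−BK) = [1.6780 -0.4831; -0.4831 1.1088]
P' = Q + AᵀP(A−BK) = [11.6780 8.5169; 8.5169 10.1088]
tr(P') = 21.7867

21.7867


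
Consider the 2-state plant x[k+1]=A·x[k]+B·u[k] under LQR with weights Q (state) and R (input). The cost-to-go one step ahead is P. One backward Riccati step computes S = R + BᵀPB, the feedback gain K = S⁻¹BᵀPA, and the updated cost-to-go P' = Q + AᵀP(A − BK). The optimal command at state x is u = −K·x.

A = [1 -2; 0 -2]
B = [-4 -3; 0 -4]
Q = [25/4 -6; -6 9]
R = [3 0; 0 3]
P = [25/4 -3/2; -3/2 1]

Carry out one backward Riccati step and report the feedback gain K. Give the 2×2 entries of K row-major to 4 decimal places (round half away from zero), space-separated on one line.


BᵀP = [-25.0000 6.0000; -12.7500 0.5000]
S = R + BᵀPB = [3 0; 0 3] + [100.0000 51.0000; 51.0000 36.2500] = [103.0000 51.0000; 51.0000 39.2500]
BᵀPA = [-25.0000 38.0000; -12.7500 24.5000]
K = S⁻¹·BᵀPA = [-0.2296 0.1679; -0.0265 0.4061]
A−BK = [0.0021 -0.1103; -0.1061 -0.3756]
AᵀP(A−BK) = [0.1722 -0.1259; -0.1259 0.6721]
P' = Q + AᵀP(A−BK) = [6.4222 -6.1259; -6.1259 9.6721]
tr(P') = 16.0943

-0.2296 0.1679 -0.0265 0.4061


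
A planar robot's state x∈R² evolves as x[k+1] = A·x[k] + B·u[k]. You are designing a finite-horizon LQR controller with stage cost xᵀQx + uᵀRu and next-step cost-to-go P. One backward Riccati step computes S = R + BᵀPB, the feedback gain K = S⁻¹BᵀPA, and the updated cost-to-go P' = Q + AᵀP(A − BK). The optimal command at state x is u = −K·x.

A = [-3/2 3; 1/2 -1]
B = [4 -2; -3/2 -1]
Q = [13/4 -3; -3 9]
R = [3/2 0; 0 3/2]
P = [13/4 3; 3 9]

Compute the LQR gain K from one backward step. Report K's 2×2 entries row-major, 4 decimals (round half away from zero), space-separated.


BᵀP = [8.5000 -1.5000; -9.5000 -15.0000]
S = R + BᵀPB = [3/2 0; 0 3/2] + [36.2500 -15.5000; -15.5000 34.0000] = [37.7500 -15.5000; -15.5000 35.5000]
BᵀPA = [-13.5000 27.0000; 6.7500 -13.5000]
K = S⁻¹·BᵀPA = [-0.3406 0.6812; 0.0414 -0.0829]
A−BK = [-0.0547 0.1094; 0.0305 -0.0610]
AᵀP(A−BK) = [0.1847 -0.3694; -0.3694 0.7387]
P' = Q + AᵀP(A−BK) = [3.4347 -3.3694; -3.3694 9.7387]
tr(P') = 13.1734

-0.3406 0.6812 0.0414 -0.0829


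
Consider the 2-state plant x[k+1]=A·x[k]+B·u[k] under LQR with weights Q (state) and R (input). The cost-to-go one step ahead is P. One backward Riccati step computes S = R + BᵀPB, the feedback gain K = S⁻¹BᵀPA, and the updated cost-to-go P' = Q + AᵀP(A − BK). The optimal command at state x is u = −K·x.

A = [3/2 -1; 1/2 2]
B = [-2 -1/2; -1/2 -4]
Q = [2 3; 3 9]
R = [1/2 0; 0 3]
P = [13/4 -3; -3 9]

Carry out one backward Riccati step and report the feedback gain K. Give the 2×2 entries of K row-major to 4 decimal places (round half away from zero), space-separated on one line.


-0.7033 0.6164 -0.0305 -0.5686

BᵀP = [-5.0000 1.5000; 10.3750 -34.5000]
S = R + BᵀPB = [1/2 0; 0 3] + [9.2500 -3.5000; -3.5000 132.8125] = [9.7500 -3.5000; -3.5000 135.8125]
BᵀPA = [-6.7500 8.0000; -1.6875 -79.3750]
K = S⁻¹·BᵀPA = [-0.7033 0.6164; -0.0305 -0.5686]
A−BK = [0.0782 -0.0515; 0.0262 0.0340]
AᵀP(A−BK) = [0.2638 -0.1736; -0.1736 1.1892]
P' = Q + AᵀP(A−BK) = [2.2638 2.8264; 2.8264 10.1892]
tr(P') = 12.4531


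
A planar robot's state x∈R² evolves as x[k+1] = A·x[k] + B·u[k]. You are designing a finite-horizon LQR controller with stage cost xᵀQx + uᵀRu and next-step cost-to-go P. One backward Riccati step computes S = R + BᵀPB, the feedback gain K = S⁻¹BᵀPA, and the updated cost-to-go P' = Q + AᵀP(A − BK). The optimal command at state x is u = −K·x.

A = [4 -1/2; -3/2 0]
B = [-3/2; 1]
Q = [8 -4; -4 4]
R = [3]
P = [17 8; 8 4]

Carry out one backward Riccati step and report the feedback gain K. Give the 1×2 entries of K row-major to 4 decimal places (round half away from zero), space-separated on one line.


BᵀP = [-17.5000 -8.0000]
S = R + BᵀPB = [3] + [18.2500] = [21.2500]
BᵀPA = [-58.0000 8.7500]
K = S⁻¹·BᵀPA = [-2.7294 0.4118]
A−BK = [-0.0941 0.1176; 1.2294 -0.4118]
AᵀP(A−BK) = [26.6941 -4.1176; -4.1176 0.6471]
P' = Q + AᵀP(A−BK) = [34.6941 -8.1176; -8.1176 4.6471]
tr(P') = 39.3412

-2.7294 0.4118


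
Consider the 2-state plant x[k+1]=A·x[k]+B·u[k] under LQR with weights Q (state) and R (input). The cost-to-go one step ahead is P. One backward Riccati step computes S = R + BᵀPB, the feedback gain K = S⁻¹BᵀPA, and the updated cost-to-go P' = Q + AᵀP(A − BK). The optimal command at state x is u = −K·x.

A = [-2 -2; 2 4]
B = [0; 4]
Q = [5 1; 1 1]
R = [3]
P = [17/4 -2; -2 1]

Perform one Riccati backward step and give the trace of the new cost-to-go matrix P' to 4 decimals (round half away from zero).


23.7895

BᵀP = [-8.0000 4.0000]
S = R + BᵀPB = [3] + [16.0000] = [19.0000]
BᵀPA = [24.0000 32.0000]
K = S⁻¹·BᵀPA = [1.2632 1.6842]
A−BK = [-2.0000 -2.0000; -3.0526 -2.7368]
AᵀP(A−BK) = [6.6842 8.5789; 8.5789 11.1053]
P' = Q + AᵀP(A−BK) = [11.6842 9.5789; 9.5789 12.1053]
tr(P') = 23.7895


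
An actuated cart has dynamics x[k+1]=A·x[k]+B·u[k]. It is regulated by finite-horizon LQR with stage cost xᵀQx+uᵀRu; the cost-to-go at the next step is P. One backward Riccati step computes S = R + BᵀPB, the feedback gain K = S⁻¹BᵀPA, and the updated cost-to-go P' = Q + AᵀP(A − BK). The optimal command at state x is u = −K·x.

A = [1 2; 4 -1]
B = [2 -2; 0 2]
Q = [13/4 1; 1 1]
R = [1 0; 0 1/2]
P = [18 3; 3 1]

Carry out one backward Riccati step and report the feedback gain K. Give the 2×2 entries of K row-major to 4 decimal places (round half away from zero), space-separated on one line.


1.6774 0.4516 1.0409 -0.5505

BᵀP = [36.0000 6.0000; -30.0000 -4.0000]
S = R + BᵀPB = [1 0; 0 1/2] + [72.0000 -60.0000; -60.0000 52.0000] = [73.0000 -60.0000; -60.0000 52.5000]
BᵀPA = [60.0000 66.0000; -46.0000 -56.0000]
K = S⁻¹·BᵀPA = [1.6774 0.4516; 1.0409 -0.5505]
A−BK = [-0.2731 -0.0043; 1.9183 0.1011]
AᵀP(A−BK) = [5.2344 0.5785; 0.5785 0.3634]
P' = Q + AᵀP(A−BK) = [8.4844 1.5785; 1.5785 1.3634]
tr(P') = 9.8478


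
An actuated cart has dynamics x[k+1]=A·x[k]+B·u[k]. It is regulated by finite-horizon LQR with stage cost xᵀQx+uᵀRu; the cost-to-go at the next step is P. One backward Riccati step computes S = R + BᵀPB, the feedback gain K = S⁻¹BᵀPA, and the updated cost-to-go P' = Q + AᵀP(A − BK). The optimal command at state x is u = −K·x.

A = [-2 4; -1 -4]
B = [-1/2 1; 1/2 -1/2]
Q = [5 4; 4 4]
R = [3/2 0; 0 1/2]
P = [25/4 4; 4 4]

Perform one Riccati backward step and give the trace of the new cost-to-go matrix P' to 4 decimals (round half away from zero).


36.6522

BᵀP = [-1.1250 0.0000; 4.2500 2.0000]
S = R + BᵀPB = [3/2 0; 0 1/2] + [0.5625 -1.1250; -1.1250 3.2500] = [2.0625 -1.1250; -1.1250 3.7500]
BᵀPA = [2.2500 -4.5000; -10.5000 9.0000]
K = S⁻¹·BᵀPA = [-0.5217 -1.0435; -2.9565 2.0870]
A−BK = [0.6957 1.3913; -2.2174 -2.4348]
AᵀP(A−BK) = [15.1304 6.2609; 6.2609 12.5217]
P' = Q + AᵀP(A−BK) = [20.1304 10.2609; 10.2609 16.5217]
tr(P') = 36.6522


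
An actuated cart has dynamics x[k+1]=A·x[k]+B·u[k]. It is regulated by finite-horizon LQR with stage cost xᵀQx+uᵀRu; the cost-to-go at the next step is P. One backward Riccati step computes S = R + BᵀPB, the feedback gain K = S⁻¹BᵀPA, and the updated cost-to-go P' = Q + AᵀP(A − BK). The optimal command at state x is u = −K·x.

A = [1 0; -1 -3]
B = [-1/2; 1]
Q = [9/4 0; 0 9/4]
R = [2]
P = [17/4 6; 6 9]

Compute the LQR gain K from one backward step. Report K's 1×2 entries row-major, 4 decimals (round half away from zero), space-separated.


BᵀP = [3.8750 6.0000]
S = R + BᵀPB = [2] + [4.0625] = [6.0625]
BᵀPA = [-2.1250 -18.0000]
K = S⁻¹·BᵀPA = [-0.3505 -2.9691]
A−BK = [0.8247 -1.4845; -0.6495 -0.0309]
AᵀP(A−BK) = [0.5052 2.6907; 2.6907 27.5567]
P' = Q + AᵀP(A−BK) = [2.7552 2.6907; 2.6907 29.8067]
tr(P') = 32.5619

-0.3505 -2.9691


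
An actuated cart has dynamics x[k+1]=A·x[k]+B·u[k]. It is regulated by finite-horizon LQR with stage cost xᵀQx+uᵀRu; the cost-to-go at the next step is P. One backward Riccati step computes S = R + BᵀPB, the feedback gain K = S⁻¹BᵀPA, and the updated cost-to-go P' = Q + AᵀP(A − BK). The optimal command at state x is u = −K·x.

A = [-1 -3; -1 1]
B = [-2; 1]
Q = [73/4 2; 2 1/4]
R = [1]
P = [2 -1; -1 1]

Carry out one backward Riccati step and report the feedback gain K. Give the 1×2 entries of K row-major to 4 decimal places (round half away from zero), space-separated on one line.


0.1429 1.2857

BᵀP = [-5.0000 3.0000]
S = R + BᵀPB = [1] + [13.0000] = [14.0000]
BᵀPA = [2.0000 18.0000]
K = S⁻¹·BᵀPA = [0.1429 1.2857]
A−BK = [-0.7143 -0.4286; -1.1429 -0.2857]
AᵀP(A−BK) = [0.7143 0.4286; 0.4286 1.8571]
P' = Q + AᵀP(A−BK) = [18.9643 2.4286; 2.4286 2.1071]
tr(P') = 21.0714


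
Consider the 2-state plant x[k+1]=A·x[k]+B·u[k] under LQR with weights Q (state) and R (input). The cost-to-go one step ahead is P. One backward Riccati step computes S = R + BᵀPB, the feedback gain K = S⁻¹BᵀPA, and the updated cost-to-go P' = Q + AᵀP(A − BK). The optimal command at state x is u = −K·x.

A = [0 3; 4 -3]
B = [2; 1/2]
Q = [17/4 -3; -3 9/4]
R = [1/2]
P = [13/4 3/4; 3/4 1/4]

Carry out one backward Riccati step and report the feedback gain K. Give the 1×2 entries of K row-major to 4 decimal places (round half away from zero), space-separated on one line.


BᵀP = [6.8750 1.6250]
S = R + BᵀPB = [1/2] + [14.5625] = [15.0625]
BᵀPA = [6.5000 15.7500]
K = S⁻¹·BᵀPA = [0.4315 1.0456]
A−BK = [-0.8631 0.9087; 3.7842 -3.5228]
AᵀP(A−BK) = [1.1950 -0.7967; -0.7967 1.5311]
P' = Q + AᵀP(A−BK) = [5.4450 -3.7967; -3.7967 3.7811]
tr(P') = 9.2261

0.4315 1.0456


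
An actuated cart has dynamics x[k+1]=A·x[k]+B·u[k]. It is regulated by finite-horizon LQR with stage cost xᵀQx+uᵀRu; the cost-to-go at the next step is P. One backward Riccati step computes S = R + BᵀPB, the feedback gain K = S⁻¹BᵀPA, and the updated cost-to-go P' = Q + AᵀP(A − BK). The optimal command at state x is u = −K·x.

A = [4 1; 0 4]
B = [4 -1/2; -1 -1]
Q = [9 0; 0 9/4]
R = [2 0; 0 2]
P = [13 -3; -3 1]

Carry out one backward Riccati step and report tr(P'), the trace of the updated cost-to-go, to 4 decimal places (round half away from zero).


17.4433

BᵀP = [55.0000 -13.0000; -3.5000 0.5000]
S = R + BᵀPB = [2 0; 0 2] + [233.0000 -14.5000; -14.5000 1.2500] = [235.0000 -14.5000; -14.5000 3.2500]
BᵀPA = [220.0000 3.0000; -14.0000 -1.5000]
K = S⁻¹·BᵀPA = [0.9250 -0.0217; -0.1807 -0.5583]
A−BK = [0.2096 0.8076; 0.7444 3.4201]
AᵀP(A−BK) = [1.9657 0.9539; 0.9539 4.2276]
P' = Q + AᵀP(A−BK) = [10.9657 0.9539; 0.9539 6.4776]
tr(P') = 17.4433


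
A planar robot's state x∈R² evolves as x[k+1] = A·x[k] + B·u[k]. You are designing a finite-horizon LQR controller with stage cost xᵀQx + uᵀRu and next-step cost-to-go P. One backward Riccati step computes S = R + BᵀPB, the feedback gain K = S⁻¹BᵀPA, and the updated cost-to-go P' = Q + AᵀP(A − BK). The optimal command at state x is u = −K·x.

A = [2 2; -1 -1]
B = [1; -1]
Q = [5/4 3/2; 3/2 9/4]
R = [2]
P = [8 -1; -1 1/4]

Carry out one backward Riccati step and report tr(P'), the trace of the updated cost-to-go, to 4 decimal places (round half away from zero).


BᵀP = [9.0000 -1.2500]
S = R + BᵀPB = [2] + [10.2500] = [12.2500]
BᵀPA = [19.2500 19.2500]
K = S⁻¹·BᵀPA = [1.5714 1.5714]
A−BK = [0.4286 0.4286; 0.5714 0.5714]
AᵀP(A−BK) = [6.0000 6.0000; 6.0000 6.0000]
P' = Q + AᵀP(A−BK) = [7.2500 7.5000; 7.5000 8.2500]
tr(P') = 15.5000

15.5000


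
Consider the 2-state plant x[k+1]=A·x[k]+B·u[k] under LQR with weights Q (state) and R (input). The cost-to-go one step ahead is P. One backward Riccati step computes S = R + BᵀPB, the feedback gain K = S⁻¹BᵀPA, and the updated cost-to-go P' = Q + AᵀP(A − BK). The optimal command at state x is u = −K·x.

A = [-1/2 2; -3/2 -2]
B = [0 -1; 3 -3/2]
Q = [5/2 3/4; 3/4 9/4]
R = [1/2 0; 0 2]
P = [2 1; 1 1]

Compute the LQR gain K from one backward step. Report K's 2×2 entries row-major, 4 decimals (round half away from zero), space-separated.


BᵀP = [3.0000 3.0000; -3.5000 -2.5000]
S = R + BᵀPB = [1/2 0; 0 2] + [9.0000 -7.5000; -7.5000 7.2500] = [9.5000 -7.5000; -7.5000 9.2500]
BᵀPA = [-6.0000 0.0000; 5.5000 -2.0000]
K = S⁻¹·BᵀPA = [-0.4506 -0.4743; 0.2292 -0.6008]
A−BK = [-0.2708 1.3992; 0.1957 -1.4783]
AᵀP(A−BK) = [0.2856 -0.5415; -0.5415 2.7984]
P' = Q + AᵀP(A−BK) = [2.7856 0.2085; 0.2085 5.0484]
tr(P') = 7.8340

-0.4506 -0.4743 0.2292 -0.6008


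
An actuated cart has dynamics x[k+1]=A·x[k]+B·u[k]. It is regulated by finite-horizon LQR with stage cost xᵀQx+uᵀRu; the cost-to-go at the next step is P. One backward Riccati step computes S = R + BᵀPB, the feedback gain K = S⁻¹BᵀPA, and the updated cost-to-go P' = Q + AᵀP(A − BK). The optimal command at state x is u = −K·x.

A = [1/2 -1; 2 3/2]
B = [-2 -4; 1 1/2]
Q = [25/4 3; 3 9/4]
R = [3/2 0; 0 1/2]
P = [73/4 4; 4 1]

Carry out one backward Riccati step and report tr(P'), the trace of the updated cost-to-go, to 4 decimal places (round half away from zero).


BᵀP = [-32.5000 -7.0000; -71.0000 -15.5000]
S = R + BᵀPB = [3/2 0; 0 1/2] + [58.0000 126.5000; 126.5000 276.2500] = [59.5000 126.5000; 126.5000 276.7500]
BᵀPA = [-30.2500 22.0000; -66.5000 47.7500]
K = S⁻¹·BᵀPA = [0.0873 0.1036; -0.2802 0.1252]
A−BK = [-0.4462 -0.2921; 2.0528 1.3338]
AᵀP(A−BK) = [0.5705 0.3336; 0.3336 0.2433]
P' = Q + AᵀP(A−BK) = [6.8205 3.3336; 3.3336 2.4933]
tr(P') = 9.3137

9.3137


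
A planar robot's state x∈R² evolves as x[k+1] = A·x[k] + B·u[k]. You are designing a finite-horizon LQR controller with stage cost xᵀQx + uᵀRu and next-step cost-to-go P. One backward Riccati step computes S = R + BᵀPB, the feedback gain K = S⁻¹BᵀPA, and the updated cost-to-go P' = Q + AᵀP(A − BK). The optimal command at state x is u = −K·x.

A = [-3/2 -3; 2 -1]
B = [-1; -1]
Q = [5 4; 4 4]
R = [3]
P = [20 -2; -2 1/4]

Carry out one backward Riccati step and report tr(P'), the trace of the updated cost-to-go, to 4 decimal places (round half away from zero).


45.1039

BᵀP = [-18.0000 1.7500]
S = R + BᵀPB = [3] + [16.2500] = [19.2500]
BᵀPA = [30.5000 52.2500]
K = S⁻¹·BᵀPA = [1.5844 2.7143]
A−BK = [0.0844 -0.2857; 3.5844 1.7143]
AᵀP(A−BK) = [9.6753 15.7143; 15.7143 26.4286]
P' = Q + AᵀP(A−BK) = [14.6753 19.7143; 19.7143 30.4286]
tr(P') = 45.1039


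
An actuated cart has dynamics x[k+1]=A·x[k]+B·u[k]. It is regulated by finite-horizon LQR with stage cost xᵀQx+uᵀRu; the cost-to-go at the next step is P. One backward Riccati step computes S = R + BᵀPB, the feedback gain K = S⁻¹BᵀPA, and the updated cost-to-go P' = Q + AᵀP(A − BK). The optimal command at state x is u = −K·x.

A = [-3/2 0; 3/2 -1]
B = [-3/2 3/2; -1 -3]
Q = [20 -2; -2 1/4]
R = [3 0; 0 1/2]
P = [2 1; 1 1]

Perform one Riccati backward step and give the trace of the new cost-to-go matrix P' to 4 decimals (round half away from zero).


BᵀP = [-4.0000 -2.5000; 0.0000 -1.5000]
S = R + BᵀPB = [3 0; 0 1/2] + [8.5000 1.5000; 1.5000 4.5000] = [11.5000 1.5000; 1.5000 5.0000]
BᵀPA = [2.2500 2.5000; -2.2500 1.5000]
K = S⁻¹·BᵀPA = [0.2647 0.1855; -0.5294 0.2443]
A−BK = [-0.3088 -0.0882; 0.1765 -0.0814]
AᵀP(A−BK) = [0.4632 0.1324; 0.1324 0.1697]
P' = Q + AᵀP(A−BK) = [20.4632 -1.8676; -1.8676 0.4197]
tr(P') = 20.8829

20.8829


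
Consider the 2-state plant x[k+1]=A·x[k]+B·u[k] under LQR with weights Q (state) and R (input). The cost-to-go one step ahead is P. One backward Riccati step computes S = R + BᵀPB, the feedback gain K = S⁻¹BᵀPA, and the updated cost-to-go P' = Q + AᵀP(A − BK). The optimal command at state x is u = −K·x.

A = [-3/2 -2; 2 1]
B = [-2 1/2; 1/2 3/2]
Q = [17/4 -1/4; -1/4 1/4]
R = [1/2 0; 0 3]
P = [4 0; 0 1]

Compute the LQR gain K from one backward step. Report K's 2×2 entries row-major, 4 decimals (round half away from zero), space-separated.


BᵀP = [-8.0000 0.5000; 2.0000 1.5000]
S = R + BᵀPB = [1/2 0; 0 3] + [16.2500 -3.2500; -3.2500 3.2500] = [16.7500 -3.2500; -3.2500 6.2500]
BᵀPA = [13.0000 16.5000; 0.0000 -2.5000]
K = S⁻¹·BᵀPA = [0.8632 1.0093; 0.4489 0.1248]
A−BK = [0.0020 -0.0438; 0.8951 0.3081]
AᵀP(A−BK) = [1.7782 0.8792; 0.8792 0.6587]
P' = Q + AᵀP(A−BK) = [6.0282 0.6292; 0.6292 0.9087]
tr(P') = 6.9369

0.8632 1.0093 0.4489 0.1248


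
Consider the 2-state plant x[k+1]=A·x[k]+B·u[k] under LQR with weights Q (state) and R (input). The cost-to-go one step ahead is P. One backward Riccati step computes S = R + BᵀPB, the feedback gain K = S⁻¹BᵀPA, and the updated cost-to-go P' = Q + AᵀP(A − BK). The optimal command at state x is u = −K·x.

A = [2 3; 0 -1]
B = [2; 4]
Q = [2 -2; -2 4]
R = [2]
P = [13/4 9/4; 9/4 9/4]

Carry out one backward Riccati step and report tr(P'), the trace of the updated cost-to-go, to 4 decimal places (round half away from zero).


BᵀP = [15.5000 13.5000]
S = R + BᵀPB = [2] + [85.0000] = [87.0000]
BᵀPA = [31.0000 33.0000]
K = S⁻¹·BᵀPA = [0.3563 0.3793]
A−BK = [1.2874 2.2414; -1.4253 -2.5172]
AᵀP(A−BK) = [1.9540 3.2414; 3.2414 5.4828]
P' = Q + AᵀP(A−BK) = [3.9540 1.2414; 1.2414 9.4828]
tr(P') = 13.4368

13.4368


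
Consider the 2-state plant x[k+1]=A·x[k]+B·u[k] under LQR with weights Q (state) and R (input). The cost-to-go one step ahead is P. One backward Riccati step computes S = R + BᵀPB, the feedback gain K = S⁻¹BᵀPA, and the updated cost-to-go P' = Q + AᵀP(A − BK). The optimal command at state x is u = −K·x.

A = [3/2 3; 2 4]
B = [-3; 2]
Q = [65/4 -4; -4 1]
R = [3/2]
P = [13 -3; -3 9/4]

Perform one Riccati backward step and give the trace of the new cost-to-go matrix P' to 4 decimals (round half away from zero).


68.3394

BᵀP = [-45.0000 13.5000]
S = R + BᵀPB = [3/2] + [162.0000] = [163.5000]
BᵀPA = [-40.5000 -81.0000]
K = S⁻¹·BᵀPA = [-0.2477 -0.4954]
A−BK = [0.7569 1.5138; 2.4954 4.9908]
AᵀP(A−BK) = [10.2179 20.4358; 20.4358 40.8716]
P' = Q + AᵀP(A−BK) = [26.4679 16.4358; 16.4358 41.8716]
tr(P') = 68.3394


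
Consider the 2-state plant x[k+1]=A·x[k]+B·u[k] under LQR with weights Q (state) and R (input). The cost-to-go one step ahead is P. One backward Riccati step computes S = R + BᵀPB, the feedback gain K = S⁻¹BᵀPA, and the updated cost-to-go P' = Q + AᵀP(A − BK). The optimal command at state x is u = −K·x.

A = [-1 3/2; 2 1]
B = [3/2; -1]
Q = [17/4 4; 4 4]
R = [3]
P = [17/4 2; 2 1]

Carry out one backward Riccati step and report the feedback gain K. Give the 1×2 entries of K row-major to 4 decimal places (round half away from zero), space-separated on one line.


BᵀP = [4.3750 2.0000]
S = R + BᵀPB = [3] + [4.5625] = [7.5625]
BᵀPA = [-0.3750 8.5625]
K = S⁻¹·BᵀPA = [-0.0496 1.1322]
A−BK = [-0.9256 -0.1983; 1.9504 2.1322]
AᵀP(A−BK) = [0.2314 0.0496; 0.0496 6.8678]
P' = Q + AᵀP(A−BK) = [4.4814 4.0496; 4.0496 10.8678]
tr(P') = 15.3492

-0.0496 1.1322


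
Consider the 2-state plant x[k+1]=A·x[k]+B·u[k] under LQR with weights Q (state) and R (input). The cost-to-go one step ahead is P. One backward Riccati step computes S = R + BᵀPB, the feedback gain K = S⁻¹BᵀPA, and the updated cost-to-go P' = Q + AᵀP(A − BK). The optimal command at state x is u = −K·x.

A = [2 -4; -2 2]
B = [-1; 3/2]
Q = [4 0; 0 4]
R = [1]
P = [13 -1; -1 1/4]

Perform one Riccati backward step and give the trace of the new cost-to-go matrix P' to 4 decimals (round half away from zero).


26.4626

BᵀP = [-14.5000 1.3750]
S = R + BᵀPB = [1] + [16.5625] = [17.5625]
BᵀPA = [-31.7500 60.7500]
K = S⁻¹·BᵀPA = [-1.8078 3.4591]
A−BK = [0.1922 -0.5409; 0.7117 -3.1886]
AᵀP(A−BK) = [3.6014 -7.1744; -7.1744 14.8612]
P' = Q + AᵀP(A−BK) = [7.6014 -7.1744; -7.1744 18.8612]
tr(P') = 26.4626


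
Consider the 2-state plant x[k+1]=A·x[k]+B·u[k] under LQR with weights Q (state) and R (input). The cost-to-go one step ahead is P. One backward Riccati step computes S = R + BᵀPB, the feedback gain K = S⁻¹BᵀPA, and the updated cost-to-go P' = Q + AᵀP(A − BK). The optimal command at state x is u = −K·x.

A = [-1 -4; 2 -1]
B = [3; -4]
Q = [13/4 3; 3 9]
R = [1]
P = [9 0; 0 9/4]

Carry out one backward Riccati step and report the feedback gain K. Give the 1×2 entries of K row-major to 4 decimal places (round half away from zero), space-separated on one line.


-0.3814 -0.8390

BᵀP = [27.0000 -9.0000]
S = R + BᵀPB = [1] + [117.0000] = [118.0000]
BᵀPA = [-45.0000 -99.0000]
K = S⁻¹·BᵀPA = [-0.3814 -0.8390]
A−BK = [0.1441 -1.4831; 0.4746 -4.3559]
AᵀP(A−BK) = [0.8390 -6.2542; -6.2542 63.1907]
P' = Q + AᵀP(A−BK) = [4.0890 -3.2542; -3.2542 72.1907]
tr(P') = 76.2797


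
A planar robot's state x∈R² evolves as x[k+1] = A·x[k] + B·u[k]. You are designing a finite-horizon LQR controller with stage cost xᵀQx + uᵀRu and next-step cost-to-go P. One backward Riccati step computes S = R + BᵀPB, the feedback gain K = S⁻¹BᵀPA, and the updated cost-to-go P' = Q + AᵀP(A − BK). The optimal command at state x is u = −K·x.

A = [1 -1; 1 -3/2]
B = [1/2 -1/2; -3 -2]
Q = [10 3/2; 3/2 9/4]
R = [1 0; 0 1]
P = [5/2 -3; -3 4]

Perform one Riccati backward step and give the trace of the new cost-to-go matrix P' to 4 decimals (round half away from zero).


BᵀP = [10.2500 -13.5000; 4.7500 -6.5000]
S = R + BᵀPB = [1 0; 0 1] + [45.6250 21.8750; 21.8750 10.6250] = [46.6250 21.8750; 21.8750 11.6250]
BᵀPA = [-3.2500 10.0000; -1.7500 5.0000]
K = S⁻¹·BᵀPA = [0.0079 0.1083; -0.1654 0.2264]
A−BK = [0.9134 -0.9409; 0.6929 -0.7224]
AᵀP(A−BK) = [0.2362 -0.2520; -0.2520 0.2854]
P' = Q + AᵀP(A−BK) = [10.2362 1.2480; 1.2480 2.5354]
tr(P') = 12.7717

12.7717


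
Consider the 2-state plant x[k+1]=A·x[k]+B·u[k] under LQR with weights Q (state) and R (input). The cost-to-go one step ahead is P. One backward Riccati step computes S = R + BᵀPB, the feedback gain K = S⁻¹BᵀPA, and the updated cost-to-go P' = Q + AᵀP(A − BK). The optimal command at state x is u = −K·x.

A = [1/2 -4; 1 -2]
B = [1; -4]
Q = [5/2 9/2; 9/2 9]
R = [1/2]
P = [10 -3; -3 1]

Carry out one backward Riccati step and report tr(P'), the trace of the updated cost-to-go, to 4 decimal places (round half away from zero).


BᵀP = [22.0000 -7.0000]
S = R + BᵀPB = [1/2] + [50.0000] = [50.5000]
BᵀPA = [4.0000 -74.0000]
K = S⁻¹·BᵀPA = [0.0792 -1.4653]
A−BK = [0.4208 -2.5347; 1.3168 -7.8614]
AᵀP(A−BK) = [0.1832 -1.1386; -1.1386 7.5644]
P' = Q + AᵀP(A−BK) = [2.6832 3.3614; 3.3614 16.5644]
tr(P') = 19.2475

19.2475


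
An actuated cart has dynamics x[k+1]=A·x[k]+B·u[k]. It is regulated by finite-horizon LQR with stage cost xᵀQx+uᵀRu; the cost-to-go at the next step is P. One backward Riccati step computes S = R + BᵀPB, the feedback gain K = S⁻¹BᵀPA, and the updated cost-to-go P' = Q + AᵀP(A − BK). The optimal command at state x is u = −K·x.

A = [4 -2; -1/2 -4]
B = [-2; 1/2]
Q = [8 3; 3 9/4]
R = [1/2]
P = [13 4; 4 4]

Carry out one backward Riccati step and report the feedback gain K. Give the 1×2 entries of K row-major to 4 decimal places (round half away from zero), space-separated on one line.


-2.0440 1.5824

BᵀP = [-24.0000 -6.0000]
S = R + BᵀPB = [1/2] + [45.0000] = [45.5000]
BᵀPA = [-93.0000 72.0000]
K = S⁻¹·BᵀPA = [-2.0440 1.5824]
A−BK = [-0.0879 1.1648; 0.5220 -4.7912]
AᵀP(A−BK) = [2.9121 -8.8352; -8.8352 66.0659]
P' = Q + AᵀP(A−BK) = [10.9121 -5.8352; -5.8352 68.3159]
tr(P') = 79.2280


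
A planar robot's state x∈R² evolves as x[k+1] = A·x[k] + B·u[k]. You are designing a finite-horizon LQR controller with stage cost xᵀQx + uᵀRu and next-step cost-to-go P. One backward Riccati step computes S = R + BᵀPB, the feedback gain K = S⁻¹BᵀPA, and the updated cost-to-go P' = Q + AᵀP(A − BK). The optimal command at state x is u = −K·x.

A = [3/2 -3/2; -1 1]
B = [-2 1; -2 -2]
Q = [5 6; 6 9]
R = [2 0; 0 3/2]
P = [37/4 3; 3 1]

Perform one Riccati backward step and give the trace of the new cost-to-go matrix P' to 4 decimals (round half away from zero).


14.8895

BᵀP = [-24.5000 -8.0000; 3.2500 1.0000]
S = R + BᵀPB = [2 0; 0 3/2] + [65.0000 -8.5000; -8.5000 1.2500] = [67.0000 -8.5000; -8.5000 2.7500]
BᵀPA = [-28.7500 28.7500; 3.8750 -3.8750]
K = S⁻¹·BᵀPA = [-0.4118 0.4118; 0.1362 -0.1362]
A−BK = [0.5402 -0.5402; -1.5513 1.5513]
AᵀP(A−BK) = [0.4448 -0.4448; -0.4448 0.4448]
P' = Q + AᵀP(A−BK) = [5.4448 5.5552; 5.5552 9.4448]
tr(P') = 14.8895


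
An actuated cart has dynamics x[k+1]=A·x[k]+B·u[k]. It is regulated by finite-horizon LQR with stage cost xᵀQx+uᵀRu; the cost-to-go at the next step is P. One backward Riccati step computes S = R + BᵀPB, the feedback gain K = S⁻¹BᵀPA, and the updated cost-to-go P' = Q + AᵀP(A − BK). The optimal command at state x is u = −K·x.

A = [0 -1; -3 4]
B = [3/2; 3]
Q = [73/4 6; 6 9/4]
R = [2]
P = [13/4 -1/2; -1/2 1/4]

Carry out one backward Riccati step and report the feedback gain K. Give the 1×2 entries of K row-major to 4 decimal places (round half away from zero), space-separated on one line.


BᵀP = [3.3750 0.0000]
S = R + BᵀPB = [2] + [5.0625] = [7.0625]
BᵀPA = [0.0000 -3.3750]
K = S⁻¹·BᵀPA = [0.0000 -0.4779]
A−BK = [0.0000 -0.2832; -3.0000 5.4336]
AᵀP(A−BK) = [2.2500 -4.5000; -4.5000 9.6372]
P' = Q + AᵀP(A−BK) = [20.5000 1.5000; 1.5000 11.8872]
tr(P') = 32.3872

0.0000 -0.4779


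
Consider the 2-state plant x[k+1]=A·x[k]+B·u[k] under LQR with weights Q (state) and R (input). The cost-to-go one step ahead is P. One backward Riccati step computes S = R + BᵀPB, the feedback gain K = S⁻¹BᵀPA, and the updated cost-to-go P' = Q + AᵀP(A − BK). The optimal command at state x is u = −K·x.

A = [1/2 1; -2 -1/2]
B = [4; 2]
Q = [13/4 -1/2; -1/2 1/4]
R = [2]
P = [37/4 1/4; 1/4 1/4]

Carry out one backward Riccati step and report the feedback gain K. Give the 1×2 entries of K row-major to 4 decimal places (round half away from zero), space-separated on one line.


BᵀP = [37.5000 1.5000]
S = R + BᵀPB = [2] + [153.0000] = [155.0000]
BᵀPA = [15.7500 36.7500]
K = S⁻¹·BᵀPA = [0.1016 0.2371]
A−BK = [0.0935 0.0516; -2.2032 -0.9742]
AᵀP(A−BK) = [1.2121 0.5782; 0.5782 0.3492]
P' = Q + AᵀP(A−BK) = [4.4621 0.0782; 0.0782 0.5992]
tr(P') = 5.0613

0.1016 0.2371


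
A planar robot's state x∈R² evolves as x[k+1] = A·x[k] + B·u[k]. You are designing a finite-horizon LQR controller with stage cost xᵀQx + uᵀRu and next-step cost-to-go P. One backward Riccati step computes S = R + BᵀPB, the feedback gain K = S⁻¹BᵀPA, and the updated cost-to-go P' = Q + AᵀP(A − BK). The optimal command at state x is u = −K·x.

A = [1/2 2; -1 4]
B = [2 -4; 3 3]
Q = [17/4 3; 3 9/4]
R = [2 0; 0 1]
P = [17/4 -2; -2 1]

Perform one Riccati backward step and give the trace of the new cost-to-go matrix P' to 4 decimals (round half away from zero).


7.2741

BᵀP = [2.5000 -1.0000; -23.0000 11.0000]
S = R + BᵀPB = [2 0; 0 1] + [2.0000 -13.0000; -13.0000 125.0000] = [4.0000 -13.0000; -13.0000 126.0000]
BᵀPA = [2.2500 1.0000; -22.5000 -2.0000]
K = S⁻¹·BᵀPA = [-0.0269 0.2985; -0.1813 0.0149]
A−BK = [-0.1716 1.4627; -0.3754 3.0597]
AᵀP(A−BK) = [0.0427 -0.0858; -0.0858 0.7313]
P' = Q + AᵀP(A−BK) = [4.2927 2.9142; 2.9142 2.9813]
tr(P') = 7.2741


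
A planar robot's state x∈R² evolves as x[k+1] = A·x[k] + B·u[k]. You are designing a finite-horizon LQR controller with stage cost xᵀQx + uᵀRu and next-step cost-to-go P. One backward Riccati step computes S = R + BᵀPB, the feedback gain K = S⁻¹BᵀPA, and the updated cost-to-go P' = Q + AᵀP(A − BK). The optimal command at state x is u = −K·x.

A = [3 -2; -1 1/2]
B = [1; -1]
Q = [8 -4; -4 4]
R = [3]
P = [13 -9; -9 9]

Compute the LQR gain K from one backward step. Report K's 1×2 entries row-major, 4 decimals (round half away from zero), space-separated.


1.9535 -1.2326

BᵀP = [22.0000 -18.0000]
S = R + BᵀPB = [3] + [40.0000] = [43.0000]
BᵀPA = [84.0000 -53.0000]
K = S⁻¹·BᵀPA = [1.9535 -1.2326]
A−BK = [1.0465 -0.7674; 0.9535 -0.7326]
AᵀP(A−BK) = [15.9070 -10.4651; -10.4651 6.9244]
P' = Q + AᵀP(A−BK) = [23.9070 -14.4651; -14.4651 10.9244]
tr(P') = 34.8314


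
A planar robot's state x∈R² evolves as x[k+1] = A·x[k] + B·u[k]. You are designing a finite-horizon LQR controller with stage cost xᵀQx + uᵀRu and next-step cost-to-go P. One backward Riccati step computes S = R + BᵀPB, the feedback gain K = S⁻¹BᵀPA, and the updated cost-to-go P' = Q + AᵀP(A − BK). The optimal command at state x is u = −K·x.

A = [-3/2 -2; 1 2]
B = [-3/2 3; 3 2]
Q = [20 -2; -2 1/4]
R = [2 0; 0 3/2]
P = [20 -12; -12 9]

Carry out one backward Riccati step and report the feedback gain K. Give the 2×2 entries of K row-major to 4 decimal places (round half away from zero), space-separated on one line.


BᵀP = [-66.0000 45.0000; 36.0000 -18.0000]
S = R + BᵀPB = [2 0; 0 3/2] + [234.0000 -108.0000; -108.0000 72.0000] = [236.0000 -108.0000; -108.0000 73.5000]
BᵀPA = [144.0000 222.0000; -72.0000 -108.0000]
K = S⁻¹·BᵀPA = [0.4942 0.8189; -0.2534 -0.2661]
A−BK = [0.0016 0.0267; 0.0243 0.0755]
AᵀP(A−BK) = [0.5892 0.9187; 0.9187 1.4646]
P' = Q + AᵀP(A−BK) = [20.5892 -1.0813; -1.0813 1.7146]
tr(P') = 22.3039

0.4942 0.8189 -0.2534 -0.2661


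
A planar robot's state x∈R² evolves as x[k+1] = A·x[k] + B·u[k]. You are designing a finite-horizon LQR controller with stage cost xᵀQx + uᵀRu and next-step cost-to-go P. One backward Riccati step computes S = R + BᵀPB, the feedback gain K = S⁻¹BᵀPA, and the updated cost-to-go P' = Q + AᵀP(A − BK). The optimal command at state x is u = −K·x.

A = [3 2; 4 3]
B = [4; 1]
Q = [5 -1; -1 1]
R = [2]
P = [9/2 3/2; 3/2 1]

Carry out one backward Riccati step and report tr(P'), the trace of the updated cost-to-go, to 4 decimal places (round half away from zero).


16.1178

BᵀP = [19.5000 7.0000]
S = R + BᵀPB = [2] + [85.0000] = [87.0000]
BᵀPA = [86.5000 60.0000]
K = S⁻¹·BᵀPA = [0.9943 0.6897]
A−BK = [-0.9770 -0.7586; 3.0057 2.3103]
AᵀP(A−BK) = [6.4971 4.8448; 4.8448 3.6207]
P' = Q + AᵀP(A−BK) = [11.4971 3.8448; 3.8448 4.6207]
tr(P') = 16.1178


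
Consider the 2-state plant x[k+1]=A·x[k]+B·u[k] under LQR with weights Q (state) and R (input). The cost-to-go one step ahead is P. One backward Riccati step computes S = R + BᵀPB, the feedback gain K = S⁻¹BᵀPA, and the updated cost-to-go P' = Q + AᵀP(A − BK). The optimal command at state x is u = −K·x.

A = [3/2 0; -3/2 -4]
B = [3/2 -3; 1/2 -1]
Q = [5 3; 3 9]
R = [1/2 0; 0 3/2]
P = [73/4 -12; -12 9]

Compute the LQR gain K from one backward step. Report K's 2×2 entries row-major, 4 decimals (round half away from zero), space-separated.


BᵀP = [21.3750 -13.5000; -42.7500 27.0000]
S = R + BᵀPB = [1/2 0; 0 3/2] + [25.3125 -50.6250; -50.6250 101.2500] = [25.8125 -50.6250; -50.6250 102.7500]
BᵀPA = [52.3125 54.0000; -104.6250 -108.0000]
K = S⁻¹·BᵀPA = [0.8783 0.9066; -0.5855 -0.6044]
A−BK = [-1.5740 -3.1731; -2.5247 -5.0577]
AᵀP(A−BK) = [8.1076 15.3368; 15.3368 29.7671]
P' = Q + AᵀP(A−BK) = [13.1076 18.3368; 18.3368 38.7671]
tr(P') = 51.8746

0.8783 0.9066 -0.5855 -0.6044


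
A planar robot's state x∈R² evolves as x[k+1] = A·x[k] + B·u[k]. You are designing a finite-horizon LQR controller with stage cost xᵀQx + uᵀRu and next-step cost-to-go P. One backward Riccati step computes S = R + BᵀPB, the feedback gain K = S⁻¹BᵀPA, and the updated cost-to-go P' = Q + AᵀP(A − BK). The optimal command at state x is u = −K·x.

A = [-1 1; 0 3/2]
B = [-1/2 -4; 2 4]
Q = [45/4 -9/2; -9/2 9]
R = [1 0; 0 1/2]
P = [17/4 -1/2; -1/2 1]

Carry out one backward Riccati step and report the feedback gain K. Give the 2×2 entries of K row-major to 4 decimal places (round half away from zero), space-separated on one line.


-0.3815 0.9701 0.2707 -0.3070

BᵀP = [-3.1250 2.2500; -19.0000 6.0000]
S = R + BᵀPB = [1 0; 0 1/2] + [6.0625 21.5000; 21.5000 100.0000] = [7.0625 21.5000; 21.5000 100.5000]
BᵀPA = [3.1250 0.2500; 19.0000 -10.0000]
K = S⁻¹·BᵀPA = [-0.3815 0.9701; 0.2707 -0.3070]
A−BK = [-0.1081 0.2569; -0.3197 0.7880]
AᵀP(A−BK) = [0.2995 -0.6979; -0.6979 1.6872]
P' = Q + AᵀP(A−BK) = [11.5495 -5.1979; -5.1979 10.6872]
tr(P') = 22.2366
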